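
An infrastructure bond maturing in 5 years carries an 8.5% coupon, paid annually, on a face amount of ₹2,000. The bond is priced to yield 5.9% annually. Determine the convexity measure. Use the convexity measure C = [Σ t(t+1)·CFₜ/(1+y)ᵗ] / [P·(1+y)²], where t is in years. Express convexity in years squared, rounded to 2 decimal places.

21.91

With y = 0.059:
  t   CF        PV=CF/(1+0.059)^t    t·PV        t(t+1)·PV
  1       170.00       160.5288       160.5288         321.0576
  2       170.00       151.5853       303.1705         909.5116
  3       170.00       143.1400       429.4200       1,717.6801
  4       170.00       135.1653       540.6610       2,703.3052
  5     2,170.00     1,629.2208     8,146.1038      48,876.6226
  Σ                  2,219.6401     9,579.8842      54,528.1771
P = 2,219.6401.
Convexity = Σ t(t+1)·PV / [P·(1+y)²] = 54,528.1771 / (2,219.6401 × 1.121481) = 21.90516.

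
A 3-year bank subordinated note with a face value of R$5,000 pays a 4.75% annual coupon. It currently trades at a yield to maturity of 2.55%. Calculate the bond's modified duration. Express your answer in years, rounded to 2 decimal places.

2.80 years

Periodic yield y = 0.0255. First find Macaulay duration:
  t   CF        PV=CF/(1+0.0255)^t    t·PV
  1       237.50       231.5943       231.5943
  2       237.50       225.8355       451.6711
  3     5,237.50     4,856.4290    14,569.2869
  Σ                  5,313.8589    15,252.5524
P = 5,313.8589; Macaulay duration = 15,252.5524 / 5,313.8589 = 2.87033 years.
Modified duration = D_Mac / (1 + y) = 2.87033 / 1.0255 = 2.79896 years.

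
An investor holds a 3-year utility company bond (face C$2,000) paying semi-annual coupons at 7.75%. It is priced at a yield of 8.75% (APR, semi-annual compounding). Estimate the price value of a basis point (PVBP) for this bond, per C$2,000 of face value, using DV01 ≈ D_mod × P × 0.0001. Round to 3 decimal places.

Periodic yield y = 0.04375.
  t   CF        PV=CF/(1+0.04375)^t    t·PV
  1        77.50        74.2515        74.2515
  2        77.50        71.1392       142.2783
  3        77.50        68.1573       204.4718
  4        77.50        65.3004       261.2015
  5        77.50        62.5632       312.8162
  6     2,077.50     1,606.8010     9,640.8062
  Σ                  1,948.2126    10,635.8256
P = 1,948.2126; D_Mac = 5.45927 half-year periods = 2.72964 yrs; D_mod = 2.61522 yrs.
DV01 ≈ 2.61522 × 1,948.2126 × 0.0001 = 0.509501.

C$0.510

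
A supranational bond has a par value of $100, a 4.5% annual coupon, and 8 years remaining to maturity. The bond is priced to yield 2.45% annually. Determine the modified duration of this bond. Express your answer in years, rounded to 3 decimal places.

Periodic yield y = 0.0245. First find Macaulay duration:
  t   CF        PV=CF/(1+0.0245)^t    t·PV
  1         4.50         4.3924         4.3924
  2         4.50         4.2873         8.5747
  3         4.50         4.1848        12.5545
  4         4.50         4.0847        16.3390
  5         4.50         3.9871        19.9353
  6         4.50         3.8917        23.3503
  7         4.50         3.7986        26.5905
  8       104.50        86.1035       688.8277
  Σ                    114.7302       800.5643
P = 114.7302; Macaulay duration = 800.5643 / 114.7302 = 6.97780 years.
Modified duration = D_Mac / (1 + y) = 6.97780 / 1.0245 = 6.81093 years.

6.811 years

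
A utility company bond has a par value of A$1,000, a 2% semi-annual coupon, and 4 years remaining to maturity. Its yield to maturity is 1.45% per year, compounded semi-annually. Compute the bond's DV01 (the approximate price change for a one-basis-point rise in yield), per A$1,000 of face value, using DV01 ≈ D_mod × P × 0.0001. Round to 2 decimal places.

Periodic yield y = 0.00725.
  t   CF        PV=CF/(1+0.00725)^t    t·PV
  1        10.00         9.9280         9.9280
  2        10.00         9.8566        19.7131
  3        10.00         9.7856        29.3568
  4        10.00         9.7152        38.8607
  5        10.00         9.6453        48.2263
  6        10.00         9.5758        57.4550
  7        10.00         9.5069        66.5483
  8     1,010.00       953.2859     7,626.2871
  Σ                  1,021.2993     7,896.3754
P = 1,021.2993; D_Mac = 7.73170 half-year periods = 3.86585 yrs; D_mod = 3.83802 yrs.
DV01 ≈ 3.83802 × 1,021.2993 × 0.0001 = 0.391977.

A$0.39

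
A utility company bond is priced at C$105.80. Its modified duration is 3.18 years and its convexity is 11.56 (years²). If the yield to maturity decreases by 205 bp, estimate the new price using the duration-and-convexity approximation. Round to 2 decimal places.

C$112.95

Duration effect: -D_mod·Δy = -3.18 × (-0.0205) = +0.065190
Convexity effect: ½·C·(Δy)² = 0.5 × 11.56 × (-0.0205)² = +0.002429045
ΔP/P ≈ +0.065190 + 0.002429045 = +0.067619045
New price ≈ 105.80 × (1 + 0.067619045) = 112.954094961.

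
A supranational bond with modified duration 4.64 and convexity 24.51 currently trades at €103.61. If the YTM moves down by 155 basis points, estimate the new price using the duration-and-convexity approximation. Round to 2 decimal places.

Duration effect: -D_mod·Δy = -4.64 × (-0.0155) = +0.071920
Convexity effect: ½·C·(Δy)² = 0.5 × 24.51 × (-0.0155)² = +0.00294426375
ΔP/P ≈ +0.071920 + 0.00294426375 = +0.07486426375
New price ≈ 103.61 × (1 + 0.07486426375) = 111.3666863671375.

€111.37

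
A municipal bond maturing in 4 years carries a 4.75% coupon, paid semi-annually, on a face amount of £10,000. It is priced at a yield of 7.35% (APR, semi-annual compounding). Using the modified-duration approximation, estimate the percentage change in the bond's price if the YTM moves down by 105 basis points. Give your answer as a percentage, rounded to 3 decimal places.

Periodic yield y = 0.03675. Modified duration first:
  t   CF        PV=CF/(1+0.03675)^t    t·PV
  1       237.50       229.0813       229.0813
  2       237.50       220.9609       441.9219
  3       237.50       213.1285       639.3854
  4       237.50       205.5736       822.2946
  5       237.50       198.2866       991.4331
  6       237.50       191.2579     1,147.5473
  7       237.50       184.4783     1,291.3482
  8    10,237.50     7,670.1095    61,360.8758
  Σ                  9,112.8766    66,923.8875
P = 9,112.8766; D_Mac = 7.34388 half-year periods = 3.67194 yrs; D_mod = 3.67194/(1+0.03675) = 3.54178 yrs.
ΔP/P ≈ -D_mod · Δy = -3.54178 × (-0.0105) = +0.037189 = +3.7189%.

+3.719%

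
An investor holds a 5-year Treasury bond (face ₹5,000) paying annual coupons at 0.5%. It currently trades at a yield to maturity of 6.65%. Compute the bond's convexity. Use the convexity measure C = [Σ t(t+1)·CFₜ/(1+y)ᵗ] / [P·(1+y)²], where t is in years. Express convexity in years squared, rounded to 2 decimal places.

25.96

With y = 0.0665:
  t   CF        PV=CF/(1+0.0665)^t    t·PV        t(t+1)·PV
  1        25.00        23.4412        23.4412          46.8823
  2        25.00        21.9795        43.9590         131.8771
  3        25.00        20.6090        61.8271         247.3083
  4        25.00        19.3240        77.2959         386.4796
  5     5,025.00     3,641.9315    18,209.6573     109,257.9435
  Σ                  3,727.2851    18,416.1805     110,070.4909
P = 3,727.2851.
Convexity = Σ t(t+1)·PV / [P·(1+y)²] = 110,070.4909 / (3,727.2851 × 1.137422) = 25.96310.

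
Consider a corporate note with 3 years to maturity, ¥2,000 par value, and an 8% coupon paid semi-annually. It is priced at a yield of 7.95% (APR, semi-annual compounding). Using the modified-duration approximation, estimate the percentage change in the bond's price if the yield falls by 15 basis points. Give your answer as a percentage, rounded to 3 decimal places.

Periodic yield y = 0.03975. Modified duration first:
  t   CF        PV=CF/(1+0.03975)^t    t·PV
  1        80.00        76.9416        76.9416
  2        80.00        74.0001       148.0001
  3        80.00        71.1710       213.5131
  4        80.00        68.4501       273.8005
  5        80.00        65.8333       329.1663
  6     2,080.00     1,646.2272     9,877.3629
  Σ                  2,002.6232    10,918.7845
P = 2,002.6232; D_Mac = 5.45224 half-year periods = 2.72612 yrs; D_mod = 2.72612/(1+0.03975) = 2.62190 yrs.
ΔP/P ≈ -D_mod · Δy = -2.62190 × (-0.0015) = +0.003933 = +0.3933%.

+0.393%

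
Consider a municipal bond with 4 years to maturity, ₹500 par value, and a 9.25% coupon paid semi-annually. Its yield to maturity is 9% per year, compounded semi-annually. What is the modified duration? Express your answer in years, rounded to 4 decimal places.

Periodic yield y = 0.045. First find Macaulay duration:
  t   CF        PV=CF/(1+0.045)^t    t·PV
  1       23.125        22.1292        22.1292
  2       23.125        21.1763        42.3525
  3       23.125        20.2644        60.7931
  4       23.125        19.3917        77.5669
  5       23.125        18.5567        92.7834
  6       23.125        17.7576       106.5455
  7       23.125        16.9929       118.9504
  8      523.125       367.8537     2,942.8298
  Σ                    504.1224     3,463.9507
P = 504.1224; Macaulay duration = 3,463.9507 / 504.1224 = 6.87125 half-year periods = 3.43562 years.
Modified duration = D_Mac / (1 + y) = 3.43562 / 1.045 = 3.28768 years.

3.2877 years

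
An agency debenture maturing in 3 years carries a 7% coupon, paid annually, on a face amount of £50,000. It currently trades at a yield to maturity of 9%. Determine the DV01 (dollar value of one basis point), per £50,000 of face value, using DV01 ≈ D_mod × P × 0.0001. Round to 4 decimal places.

£12.2053

Periodic yield y = 0.09.
  t   CF        PV=CF/(1+0.09)^t    t·PV
  1     3,500.00     3,211.0092     3,211.0092
  2     3,500.00     2,945.8800     5,891.7600
  3    53,500.00    41,311.8162   123,935.4485
  Σ                 47,468.7053   133,038.2177
P = 47,468.7053; D_Mac = 2.80265 yrs; D_mod = 2.57124 yrs.
DV01 ≈ 2.57124 × 47,468.7053 × 0.0001 = 12.205341.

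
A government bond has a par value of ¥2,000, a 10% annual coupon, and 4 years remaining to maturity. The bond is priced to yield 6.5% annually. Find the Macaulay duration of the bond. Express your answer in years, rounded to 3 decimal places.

3.517 years

Periodic yield y = 0.065. Discount each cash flow and weight by its year:
  t   CF        PV=CF/(1+0.065)^t    t·PV
  1       200.00       187.7934       187.7934
  2       200.00       176.3319       352.6637
  3       200.00       165.5698       496.7095
  4     2,200.00     1,710.1108     6,840.4432
  Σ                  2,239.8059     7,877.6098
Price P = Σ PV = 2,239.8059.
Macaulay duration = Σ(t·PV) / P = 7,877.6098 / 2,239.8059 = 3.51709 years.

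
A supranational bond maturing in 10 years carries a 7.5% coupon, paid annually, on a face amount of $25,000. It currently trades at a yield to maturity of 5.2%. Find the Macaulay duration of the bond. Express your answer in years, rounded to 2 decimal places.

Periodic yield y = 0.052. Discount each cash flow and weight by its year:
  t   CF        PV=CF/(1+0.052)^t    t·PV
  1     1,875.00     1,782.3194     1,782.3194
  2     1,875.00     1,694.2200     3,388.4399
  3     1,875.00     1,610.4752     4,831.4257
  4     1,875.00     1,530.8700     6,123.4800
  5     1,875.00     1,455.1996     7,275.9981
  6     1,875.00     1,383.2696     8,299.6176
  7     1,875.00     1,314.8951     9,204.2654
  8     1,875.00     1,249.9002     9,999.2020
  9     1,875.00     1,188.1181    10,693.0629
  10   26,875.00    16,187.9209   161,879.2094
  Σ                 29,397.1882   223,477.0205
Price P = Σ PV = 29,397.1882.
Macaulay duration = Σ(t·PV) / P = 223,477.0205 / 29,397.1882 = 7.60199 years.

7.60 years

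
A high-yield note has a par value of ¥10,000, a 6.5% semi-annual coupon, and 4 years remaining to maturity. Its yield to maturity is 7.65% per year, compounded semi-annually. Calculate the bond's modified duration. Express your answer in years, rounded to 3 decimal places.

3.444 years

Periodic yield y = 0.03825. First find Macaulay duration:
  t   CF        PV=CF/(1+0.03825)^t    t·PV
  1       325.00       313.0267       313.0267
  2       325.00       301.4946       602.9891
  3       325.00       290.3872       871.1617
  4       325.00       279.6891     1,118.7566
  5       325.00       269.3852     1,346.9258
  6       325.00       259.4608     1,556.7647
  7       325.00       249.9020     1,749.3142
  8    10,325.00     7,646.7086    61,173.6690
  Σ                  9,610.0543    68,732.6079
P = 9,610.0543; Macaulay duration = 68,732.6079 / 9,610.0543 = 7.15216 half-year periods = 3.57608 years.
Modified duration = D_Mac / (1 + y) = 3.57608 / 1.03825 = 3.44433 years.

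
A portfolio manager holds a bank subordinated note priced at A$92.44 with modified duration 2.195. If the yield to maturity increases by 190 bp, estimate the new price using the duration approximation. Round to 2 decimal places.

Duration approximation: ΔP/P ≈ -D_mod · Δy = -2.195 × (+0.019) = -0.041705.
New price ≈ 92.44 × (1 - 0.041705) = 88.5847898.

A$88.58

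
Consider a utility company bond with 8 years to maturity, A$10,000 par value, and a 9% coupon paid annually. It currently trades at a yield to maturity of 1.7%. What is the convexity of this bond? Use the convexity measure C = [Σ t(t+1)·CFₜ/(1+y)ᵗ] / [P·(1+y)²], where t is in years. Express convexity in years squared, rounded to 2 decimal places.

51.65

With y = 0.017:
  t   CF        PV=CF/(1+0.017)^t    t·PV        t(t+1)·PV
  1       900.00       884.9558       884.9558       1,769.9115
  2       900.00       870.1630     1,740.3260       5,220.9779
  3       900.00       855.6175     2,566.8525      10,267.4098
  4       900.00       841.3151     3,365.2605      16,826.3025
  5       900.00       827.2518     4,136.2592      24,817.5554
  6       900.00       813.4236     4,880.5419      34,163.7930
  7       900.00       799.8266     5,598.7861      44,790.2891
  8    10,900.00     9,524.8660    76,198.9280     685,790.3520
  Σ                 15,417.4194    99,371.9099     823,646.5913
P = 15,417.4194.
Convexity = Σ t(t+1)·PV / [P·(1+y)²] = 823,646.5913 / (15,417.4194 × 1.034289) = 51.65202.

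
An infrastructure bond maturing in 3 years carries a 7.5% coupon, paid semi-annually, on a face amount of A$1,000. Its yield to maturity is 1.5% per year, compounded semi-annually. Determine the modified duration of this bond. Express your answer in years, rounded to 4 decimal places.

2.7443 years

Periodic yield y = 0.0075. First find Macaulay duration:
  t   CF        PV=CF/(1+0.0075)^t    t·PV
  1        37.50        37.2208        37.2208
  2        37.50        36.9438        73.8875
  3        37.50        36.6687       110.0062
  4        37.50        36.3958       145.5831
  5        37.50        36.1248       180.6242
  6     1,037.50       992.0139     5,952.0837
  Σ                  1,175.3679     6,499.4056
P = 1,175.3679; Macaulay duration = 6,499.4056 / 1,175.3679 = 5.52968 half-year periods = 2.76484 years.
Modified duration = D_Mac / (1 + y) = 2.76484 / 1.0075 = 2.74426 years.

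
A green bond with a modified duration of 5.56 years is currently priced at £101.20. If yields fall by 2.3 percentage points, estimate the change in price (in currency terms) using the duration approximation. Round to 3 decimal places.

Duration approximation: ΔP/P ≈ -D_mod · Δy = -5.56 × (-0.023) = +0.127880.
ΔP ≈ 101.20 × (+0.127880) = +12.941456.

+£12.941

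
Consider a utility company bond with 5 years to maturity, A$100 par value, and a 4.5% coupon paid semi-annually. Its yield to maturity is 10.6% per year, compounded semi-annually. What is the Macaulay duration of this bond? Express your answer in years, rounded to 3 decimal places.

4.451 years

Periodic yield y = 0.053. Discount each cash flow and weight by its period:
  t   CF        PV=CF/(1+0.053)^t    t·PV
  1         2.25         2.1368         2.1368
  2         2.25         2.0292         4.0584
  3         2.25         1.9271         5.7812
  4         2.25         1.8301         7.3203
  5         2.25         1.7380         8.6898
  6         2.25         1.6505         9.9029
  7         2.25         1.5674        10.9719
  8         2.25         1.4885        11.9082
  9         2.25         1.4136        12.7224
  10      102.25        61.0070       610.0699
  Σ                     76.7881       683.5618
Price P = Σ PV = 76.7881.
Macaulay duration = Σ(t·PV) / P = 683.5618 / 76.7881 = 8.90193 half-year periods.
In years: 8.90193 / 2 = 4.45096 years.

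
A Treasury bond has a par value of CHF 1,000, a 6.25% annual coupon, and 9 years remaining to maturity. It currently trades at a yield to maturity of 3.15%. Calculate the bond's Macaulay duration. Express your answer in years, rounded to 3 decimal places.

Periodic yield y = 0.0315. Discount each cash flow and weight by its year:
  t   CF        PV=CF/(1+0.0315)^t    t·PV
  1        62.50        60.5914        60.5914
  2        62.50        58.7410       117.4821
  3        62.50        56.9472       170.8416
  4        62.50        55.2081       220.8325
  5        62.50        53.5222       267.6109
  6        62.50        51.8877       311.3263
  7        62.50        50.3032       352.1222
  8        62.50        48.7670       390.1361
  9     1,062.50       803.7220     7,233.4979
  Σ                  1,239.6898     9,124.4410
Price P = Σ PV = 1,239.6898.
Macaulay duration = Σ(t·PV) / P = 9,124.4410 / 1,239.6898 = 7.36026 years.

7.360 years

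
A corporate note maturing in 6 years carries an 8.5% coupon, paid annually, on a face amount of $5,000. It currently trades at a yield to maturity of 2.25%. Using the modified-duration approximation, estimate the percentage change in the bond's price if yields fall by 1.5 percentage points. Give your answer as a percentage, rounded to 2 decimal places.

+7.48%

Periodic yield y = 0.0225. Modified duration first:
  t   CF        PV=CF/(1+0.0225)^t    t·PV
  1       425.00       415.6479       415.6479
  2       425.00       406.5016       813.0033
  3       425.00       397.5566     1,192.6698
  4       425.00       388.8084     1,555.2337
  5       425.00       380.2527     1,901.2637
  6     5,425.00     4,747.0067    28,482.0401
  Σ                  6,735.7740    34,359.8584
P = 6,735.7740; D_Mac = 5.10110 yrs; D_mod = 5.10110/(1+0.0225) = 4.98885 yrs.
ΔP/P ≈ -D_mod · Δy = -4.98885 × (-0.015) = +0.074833 = +7.4833%.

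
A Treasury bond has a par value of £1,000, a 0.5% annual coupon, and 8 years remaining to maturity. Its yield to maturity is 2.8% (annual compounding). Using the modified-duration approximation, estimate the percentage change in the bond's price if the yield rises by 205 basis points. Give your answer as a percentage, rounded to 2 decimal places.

Periodic yield y = 0.028. Modified duration first:
  t   CF        PV=CF/(1+0.028)^t    t·PV
  1         5.00         4.8638         4.8638
  2         5.00         4.7313         9.4627
  3         5.00         4.6025        13.8074
  4         5.00         4.4771        17.9084
  5         5.00         4.3552        21.7758
  6         5.00         4.2365        25.4192
  7         5.00         4.1211        28.8480
  8     1,005.00       805.7886     6,446.3092
  Σ                    837.1762     6,568.3946
P = 837.1762; D_Mac = 7.84589 yrs; D_mod = 7.84589/(1+0.028) = 7.63219 yrs.
ΔP/P ≈ -D_mod · Δy = -7.63219 × (+0.0205) = -0.156460 = -15.6460%.

-15.65%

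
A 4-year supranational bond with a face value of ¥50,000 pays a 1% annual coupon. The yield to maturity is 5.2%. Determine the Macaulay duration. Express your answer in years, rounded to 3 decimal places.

3.935 years

Periodic yield y = 0.052. Discount each cash flow and weight by its year:
  t   CF        PV=CF/(1+0.052)^t    t·PV
  1       500.00       475.2852       475.2852
  2       500.00       451.7920       903.5840
  3       500.00       429.4601     1,288.3802
  4    50,500.00    41,231.4320   164,925.7282
  Σ                 42,587.9693   167,592.9775
Price P = Σ PV = 42,587.9693.
Macaulay duration = Σ(t·PV) / P = 167,592.9775 / 42,587.9693 = 3.93522 years.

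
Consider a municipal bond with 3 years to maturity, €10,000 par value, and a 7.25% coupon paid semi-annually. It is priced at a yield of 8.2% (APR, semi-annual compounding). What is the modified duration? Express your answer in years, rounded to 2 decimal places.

2.64 years

Periodic yield y = 0.041. First find Macaulay duration:
  t   CF        PV=CF/(1+0.041)^t    t·PV
  1       362.50       348.2229       348.2229
  2       362.50       334.5080       669.0161
  3       362.50       321.3334       964.0001
  4       362.50       308.6776     1,234.7103
  5       362.50       296.5203     1,482.6013
  6    10,362.50     8,142.5450    48,855.2699
  Σ                  9,751.8071    53,553.8205
P = 9,751.8071; Macaulay duration = 53,553.8205 / 9,751.8071 = 5.49168 half-year periods = 2.74584 years.
Modified duration = D_Mac / (1 + y) = 2.74584 / 1.041 = 2.63770 years.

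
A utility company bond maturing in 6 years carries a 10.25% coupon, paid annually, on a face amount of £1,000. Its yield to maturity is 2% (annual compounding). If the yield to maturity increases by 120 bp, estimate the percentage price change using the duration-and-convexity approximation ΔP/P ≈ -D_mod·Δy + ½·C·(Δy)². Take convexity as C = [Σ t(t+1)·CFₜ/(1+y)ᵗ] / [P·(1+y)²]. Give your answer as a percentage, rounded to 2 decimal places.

With y = 0.02:
  t   CF        PV=CF/(1+0.02)^t    t·PV        t(t+1)·PV
  1       102.50       100.4902       100.4902         200.9804
  2       102.50        98.5198       197.0396         591.1188
  3       102.50        96.5880       289.7641       1,159.0565
  4       102.50        94.6942       378.7766       1,893.8831
  5       102.50        92.8374       464.1870       2,785.1222
  6     1,102.50       978.9884     5,873.9307      41,117.5149
  Σ                  1,462.1180     7,304.1883      47,747.6759
P = 1,462.1180; D_Mac = 4.99562 yrs; D_mod = 4.89767 yrs; C = 31.38842.
Duration effect: -4.89767 × (+0.012) = -0.058772
Convexity effect: 0.5 × 31.38842 × (0.012)² = +0.0022600
ΔP/P ≈ -0.058772 + 0.0022600 = -0.056512 = -5.6512%.

-5.65%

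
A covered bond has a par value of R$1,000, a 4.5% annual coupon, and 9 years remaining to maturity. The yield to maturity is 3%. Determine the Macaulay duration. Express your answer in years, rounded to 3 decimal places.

7.683 years

Periodic yield y = 0.03. Discount each cash flow and weight by its year:
  t   CF        PV=CF/(1+0.03)^t    t·PV
  1        45.00        43.6893        43.6893
  2        45.00        42.4168        84.8336
  3        45.00        41.1814       123.5441
  4        45.00        39.9819       159.9277
  5        45.00        38.8174       194.0870
  6        45.00        37.6868       226.1207
  7        45.00        36.5891       256.1238
  8        45.00        35.5234       284.1873
  9     1,045.00       800.9055     7,208.1494
  Σ                  1,116.7916     8,580.6630
Price P = Σ PV = 1,116.7916.
Macaulay duration = Σ(t·PV) / P = 8,580.6630 / 1,116.7916 = 7.68332 years.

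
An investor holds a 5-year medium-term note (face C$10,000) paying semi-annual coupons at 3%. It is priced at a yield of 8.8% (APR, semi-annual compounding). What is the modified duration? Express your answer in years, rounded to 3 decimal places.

4.429 years

Periodic yield y = 0.044. First find Macaulay duration:
  t   CF        PV=CF/(1+0.044)^t    t·PV
  1       150.00       143.6782       143.6782
  2       150.00       137.6228       275.2455
  3       150.00       131.8226       395.4677
  4       150.00       126.2668       505.0673
  5       150.00       120.9452       604.7262
  6       150.00       115.8479       695.0876
  7       150.00       110.9654       776.7581
  8       150.00       106.2887       850.3099
  9       150.00       101.8091       916.2823
  10   10,150.00     6,598.7406    65,987.4059
  Σ                  7,693.9874    71,150.0286
P = 7,693.9874; Macaulay duration = 71,150.0286 / 7,693.9874 = 9.24748 half-year periods = 4.62374 years.
Modified duration = D_Mac / (1 + y) = 4.62374 / 1.044 = 4.42887 years.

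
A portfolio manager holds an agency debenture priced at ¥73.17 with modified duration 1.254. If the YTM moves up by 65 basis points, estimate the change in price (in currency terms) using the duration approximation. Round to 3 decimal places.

Duration approximation: ΔP/P ≈ -D_mod · Δy = -1.254 × (+0.0065) = -0.008151.
ΔP ≈ 73.17 × (-0.008151) = -0.59640867.

-¥0.596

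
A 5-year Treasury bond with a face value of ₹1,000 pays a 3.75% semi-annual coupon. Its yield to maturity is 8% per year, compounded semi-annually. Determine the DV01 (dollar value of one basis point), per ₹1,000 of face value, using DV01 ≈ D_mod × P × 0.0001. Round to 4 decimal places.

₹0.3626

Periodic yield y = 0.04.
  t   CF        PV=CF/(1+0.04)^t    t·PV
  1        18.75        18.0288        18.0288
  2        18.75        17.3354        34.6709
  3        18.75        16.6687        50.0060
  4        18.75        16.0276        64.1103
  5        18.75        15.4111        77.0557
  6        18.75        14.8184        88.9104
  7        18.75        14.2485        99.7392
  8        18.75        13.7004       109.6035
  9        18.75        13.1735       118.5615
  10    1,018.75       688.2310     6,882.3100
  Σ                    827.6435     7,542.9963
P = 827.6435; D_Mac = 9.11382 half-year periods = 4.55691 yrs; D_mod = 4.38165 yrs.
DV01 ≈ 4.38165 × 827.6435 × 0.0001 = 0.362644.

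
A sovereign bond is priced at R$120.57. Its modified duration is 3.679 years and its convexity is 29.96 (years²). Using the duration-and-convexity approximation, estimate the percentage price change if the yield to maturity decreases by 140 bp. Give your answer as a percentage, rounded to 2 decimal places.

+5.44%

Duration effect: -D_mod·Δy = -3.679 × (-0.014) = +0.051506
Convexity effect: ½·C·(Δy)² = 0.5 × 29.96 × (-0.014)² = +0.00293608
ΔP/P ≈ +0.051506 + 0.00293608 = +0.05444208
= +5.444208%.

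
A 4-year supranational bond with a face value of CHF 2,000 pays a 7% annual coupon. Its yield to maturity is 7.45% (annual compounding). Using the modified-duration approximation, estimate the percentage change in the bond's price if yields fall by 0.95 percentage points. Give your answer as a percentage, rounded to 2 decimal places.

+3.20%

Periodic yield y = 0.0745. Modified duration first:
  t   CF        PV=CF/(1+0.0745)^t    t·PV
  1       140.00       130.2932       130.2932
  2       140.00       121.2593       242.5187
  3       140.00       112.8519       338.5556
  4     2,140.00     1,605.4179     6,421.6715
  Σ                  1,969.8222     7,133.0390
P = 1,969.8222; D_Mac = 3.62116 yrs; D_mod = 3.62116/(1+0.0745) = 3.37009 yrs.
ΔP/P ≈ -D_mod · Δy = -3.37009 × (-0.0095) = +0.032016 = +3.2016%.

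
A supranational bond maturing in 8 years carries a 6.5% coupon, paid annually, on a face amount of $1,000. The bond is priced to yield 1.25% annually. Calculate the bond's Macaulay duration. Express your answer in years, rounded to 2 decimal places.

6.74 years

Periodic yield y = 0.0125. Discount each cash flow and weight by its year:
  t   CF        PV=CF/(1+0.0125)^t    t·PV
  1        65.00        64.1975        64.1975
  2        65.00        63.4050       126.8099
  3        65.00        62.6222       187.8666
  4        65.00        61.8491       247.3963
  5        65.00        61.0855       305.4275
  6        65.00        60.3314       361.9882
  7        65.00        59.5865       417.1057
  8     1,065.00       964.2493     7,713.9948
  Σ                  1,397.3265     9,424.7866
Price P = Σ PV = 1,397.3265.
Macaulay duration = Σ(t·PV) / P = 9,424.7866 / 1,397.3265 = 6.74487 years.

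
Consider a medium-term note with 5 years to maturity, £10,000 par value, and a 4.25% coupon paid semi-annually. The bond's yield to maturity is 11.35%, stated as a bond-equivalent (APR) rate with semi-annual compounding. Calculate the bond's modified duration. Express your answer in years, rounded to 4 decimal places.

4.2248 years

Periodic yield y = 0.05675. First find Macaulay duration:
  t   CF        PV=CF/(1+0.05675)^t    t·PV
  1       212.50       201.0882       201.0882
  2       212.50       190.2893       380.5786
  3       212.50       180.0703       540.2110
  4       212.50       170.4001       681.6005
  5       212.50       161.2492       806.2462
  6       212.50       152.5898       915.5386
  7       212.50       144.3953     1,010.7673
  8       212.50       136.6410     1,093.1276
  9       212.50       129.3030     1,163.7271
  10   10,212.50     5,880.4357    58,804.3569
  Σ                  7,346.4620    65,597.2420
P = 7,346.4620; Macaulay duration = 65,597.2420 / 7,346.4620 = 8.92909 half-year periods = 4.46455 years.
Modified duration = D_Mac / (1 + y) = 4.46455 / 1.05675 = 4.22479 years.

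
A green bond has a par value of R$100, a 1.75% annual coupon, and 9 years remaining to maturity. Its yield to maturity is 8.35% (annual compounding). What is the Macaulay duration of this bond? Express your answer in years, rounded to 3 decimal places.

Periodic yield y = 0.0835. Discount each cash flow and weight by its year:
  t   CF        PV=CF/(1+0.0835)^t    t·PV
  1         1.75         1.6151         1.6151
  2         1.75         1.4907         2.9813
  3         1.75         1.3758         4.1274
  4         1.75         1.2698         5.0790
  5         1.75         1.1719         5.8595
  6         1.75         1.0816         6.4896
  7         1.75         0.9982         6.9877
  8         1.75         0.9213         7.3705
  9       101.75        49.4395       444.9556
  Σ                     59.3639       485.4658
Price P = Σ PV = 59.3639.
Macaulay duration = Σ(t·PV) / P = 485.4658 / 59.3639 = 8.17779 years.

8.178 years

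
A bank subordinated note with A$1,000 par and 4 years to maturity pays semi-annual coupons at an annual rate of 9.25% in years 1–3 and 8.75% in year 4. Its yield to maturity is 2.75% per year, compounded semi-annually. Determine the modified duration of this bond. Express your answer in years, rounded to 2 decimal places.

Periodic yield y = 0.01375. First find Macaulay duration:
  t   CF        PV=CF/(1+0.01375)^t    t·PV
  1        46.25        45.6227        45.6227
  2        46.25        45.0039        90.0078
  3        46.25        44.3935       133.1804
  4        46.25        43.7913       175.1654
  5        46.25        43.1974       215.9869
  6        46.25        42.6115       255.6688
  7        43.75        39.7614       278.3300
  8     1,043.75       935.7278     7,485.8227
  Σ                  1,240.1095     8,679.7847
P = 1,240.1095; Macaulay duration = 8,679.7847 / 1,240.1095 = 6.99921 half-year periods = 3.49960 years.
Modified duration = D_Mac / (1 + y) = 3.49960 / 1.01375 = 3.45214 years.

3.45 years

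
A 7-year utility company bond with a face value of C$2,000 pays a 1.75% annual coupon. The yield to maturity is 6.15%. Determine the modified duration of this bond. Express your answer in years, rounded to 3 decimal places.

Periodic yield y = 0.0615. First find Macaulay duration:
  t   CF        PV=CF/(1+0.0615)^t    t·PV
  1        35.00        32.9722        32.9722
  2        35.00        31.0619        62.1238
  3        35.00        29.2623        87.7868
  4        35.00        27.5669       110.2676
  5        35.00        25.9698       129.8488
  6        35.00        24.4652       146.7910
  7     2,035.00     1,340.0606     9,380.4239
  Σ                  1,511.3588     9,950.2141
P = 1,511.3588; Macaulay duration = 9,950.2141 / 1,511.3588 = 6.58362 years.
Modified duration = D_Mac / (1 + y) = 6.58362 / 1.0615 = 6.20219 years.

6.202 years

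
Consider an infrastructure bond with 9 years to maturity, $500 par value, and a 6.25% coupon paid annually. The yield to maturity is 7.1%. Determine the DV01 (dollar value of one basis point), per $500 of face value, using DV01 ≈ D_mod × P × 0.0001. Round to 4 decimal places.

$0.3127

Periodic yield y = 0.071.
  t   CF        PV=CF/(1+0.071)^t    t·PV
  1        31.25        29.1783        29.1783
  2        31.25        27.2440        54.4880
  3        31.25        25.4379        76.3138
  4        31.25        23.7516        95.0062
  5        31.25        22.1770       110.8850
  6        31.25        20.7068       124.2409
  7        31.25        19.3341       135.3386
  8        31.25        18.0524       144.4190
  9       531.25       286.5456     2,578.9102
  Σ                    472.4277     3,348.7800
P = 472.4277; D_Mac = 7.08845 yrs; D_mod = 6.61853 yrs.
DV01 ≈ 6.61853 × 472.4277 × 0.0001 = 0.312678.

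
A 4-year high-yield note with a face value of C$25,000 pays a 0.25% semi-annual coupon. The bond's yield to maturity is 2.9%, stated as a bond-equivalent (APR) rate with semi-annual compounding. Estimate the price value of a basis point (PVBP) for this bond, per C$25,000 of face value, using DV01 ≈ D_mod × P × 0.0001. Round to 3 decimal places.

C$8.836

Periodic yield y = 0.0145.
  t   CF        PV=CF/(1+0.0145)^t    t·PV
  1        31.25        30.8034        30.8034
  2        31.25        30.3631        60.7262
  3        31.25        29.9291        89.7873
  4        31.25        29.5013       118.0054
  5        31.25        29.0797       145.3984
  6        31.25        28.6641       171.9844
  7        31.25        28.2544       197.7806
  8    25,031.25    22,308.2821   178,466.2564
  Σ                 22,514.8771   179,280.7421
P = 22,514.8771; D_Mac = 7.96277 half-year periods = 3.98138 yrs; D_mod = 3.92448 yrs.
DV01 ≈ 3.92448 × 22,514.8771 × 0.0001 = 8.835916.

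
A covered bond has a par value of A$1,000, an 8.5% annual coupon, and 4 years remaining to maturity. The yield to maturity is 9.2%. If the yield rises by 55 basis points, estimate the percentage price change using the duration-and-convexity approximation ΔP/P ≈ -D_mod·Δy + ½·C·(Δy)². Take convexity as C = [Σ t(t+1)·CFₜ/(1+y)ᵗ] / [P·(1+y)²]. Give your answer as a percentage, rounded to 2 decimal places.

-1.77%

With y = 0.092:
  t   CF        PV=CF/(1+0.092)^t    t·PV        t(t+1)·PV
  1        85.00        77.8388        77.8388         155.6777
  2        85.00        71.2810       142.5620         427.6859
  3        85.00        65.2756       195.8269         783.3074
  4     1,085.00       763.0257     3,052.1029      15,260.5147
  Σ                    977.4212     3,468.3306      16,627.1856
P = 977.4212; D_Mac = 3.54845 yrs; D_mod = 3.24950 yrs; C = 14.26566.
Duration effect: -3.24950 × (+0.0055) = -0.017872
Convexity effect: 0.5 × 14.26566 × (0.0055)² = +0.0002158
ΔP/P ≈ -0.017872 + 0.0002158 = -0.017656 = -1.7656%.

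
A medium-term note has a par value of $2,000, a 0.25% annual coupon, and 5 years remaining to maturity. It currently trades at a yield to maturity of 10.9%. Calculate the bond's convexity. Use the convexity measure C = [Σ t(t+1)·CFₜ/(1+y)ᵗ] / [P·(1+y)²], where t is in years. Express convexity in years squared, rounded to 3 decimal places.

With y = 0.109:
  t   CF        PV=CF/(1+0.109)^t    t·PV        t(t+1)·PV
  1         5.00         4.5086         4.5086           9.0171
  2         5.00         4.0654         8.1309          24.3926
  3         5.00         3.6659        10.9976          43.9903
  4         5.00         3.3056        13.2222          66.1110
  5     2,005.00     1,195.2442     5,976.2210      35,857.3261
  Σ                  1,210.7896     6,013.0802      36,000.8371
P = 1,210.7896.
Convexity = Σ t(t+1)·PV / [P·(1+y)²] = 36,000.8371 / (1,210.7896 × 1.229881) = 24.17580.

24.176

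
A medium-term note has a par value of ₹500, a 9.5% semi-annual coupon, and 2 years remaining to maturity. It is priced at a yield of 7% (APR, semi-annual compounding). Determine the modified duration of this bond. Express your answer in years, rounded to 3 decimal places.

Periodic yield y = 0.035. First find Macaulay duration:
  t   CF        PV=CF/(1+0.035)^t    t·PV
  1        23.75        22.9469        22.9469
  2        23.75        22.1709        44.3418
  3        23.75        21.4211        64.2634
  4       523.75       456.4179     1,825.6715
  Σ                    522.9567     1,957.2235
P = 522.9567; Macaulay duration = 1,957.2235 / 522.9567 = 3.74261 half-year periods = 1.87131 years.
Modified duration = D_Mac / (1 + y) = 1.87131 / 1.035 = 1.80802 years.

1.808 years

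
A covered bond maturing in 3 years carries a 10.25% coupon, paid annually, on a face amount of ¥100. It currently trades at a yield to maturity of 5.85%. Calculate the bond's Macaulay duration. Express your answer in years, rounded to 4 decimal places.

Periodic yield y = 0.0585. Discount each cash flow and weight by its year:
  t   CF        PV=CF/(1+0.0585)^t    t·PV
  1        10.25         9.6835         9.6835
  2        10.25         9.1483        18.2967
  3       110.25        92.9621       278.8864
  Σ                    111.7940       306.8665
Price P = Σ PV = 111.7940.
Macaulay duration = Σ(t·PV) / P = 306.8665 / 111.7940 = 2.74493 years.

2.7449 years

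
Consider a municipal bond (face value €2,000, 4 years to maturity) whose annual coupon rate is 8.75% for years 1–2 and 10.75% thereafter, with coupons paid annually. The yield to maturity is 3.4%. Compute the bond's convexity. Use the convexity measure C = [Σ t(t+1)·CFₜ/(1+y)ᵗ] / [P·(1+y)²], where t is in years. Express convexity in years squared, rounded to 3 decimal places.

16.091

With y = 0.034:
  t   CF        PV=CF/(1+0.034)^t    t·PV        t(t+1)·PV
  1       175.00       169.2456       169.2456         338.4913
  2       175.00       163.6805       327.3610         982.0831
  3       215.00       194.4808       583.4425       2,333.7702
  4     2,215.00     1,937.7225     7,750.8899      38,754.4494
  Σ                  2,465.1295     8,830.9391      42,408.7940
P = 2,465.1295.
Convexity = Σ t(t+1)·PV / [P·(1+y)²] = 42,408.7940 / (2,465.1295 × 1.069156) = 16.09071.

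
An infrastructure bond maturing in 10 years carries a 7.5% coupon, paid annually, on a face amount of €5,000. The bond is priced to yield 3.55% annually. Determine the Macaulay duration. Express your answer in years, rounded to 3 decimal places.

7.757 years

Periodic yield y = 0.0355. Discount each cash flow and weight by its year:
  t   CF        PV=CF/(1+0.0355)^t    t·PV
  1       375.00       362.1439       362.1439
  2       375.00       349.7285       699.4571
  3       375.00       337.7388     1,013.2164
  4       375.00       326.1601     1,304.6405
  5       375.00       314.9784     1,574.8919
  6       375.00       304.1800     1,825.0800
  7       375.00       293.7518     2,056.2626
  8       375.00       283.6811     2,269.4490
  9       375.00       273.9557     2,465.6013
  10    5,375.00     3,792.0795    37,920.7952
  Σ                  6,638.3979    51,491.5379
Price P = Σ PV = 6,638.3979.
Macaulay duration = Σ(t·PV) / P = 51,491.5379 / 6,638.3979 = 7.75662 years.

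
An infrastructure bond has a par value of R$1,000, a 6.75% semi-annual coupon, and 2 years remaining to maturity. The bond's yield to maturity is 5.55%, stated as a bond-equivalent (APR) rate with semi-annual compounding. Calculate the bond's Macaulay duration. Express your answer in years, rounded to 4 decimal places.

1.9054 years

Periodic yield y = 0.02775. Discount each cash flow and weight by its period:
  t   CF        PV=CF/(1+0.02775)^t    t·PV
  1        33.75        32.8387        32.8387
  2        33.75        31.9521        63.9041
  3        33.75        31.0893        93.2680
  4     1,033.75       926.5430     3,706.1720
  Σ                  1,022.4231     3,896.1828
Price P = Σ PV = 1,022.4231.
Macaulay duration = Σ(t·PV) / P = 3,896.1828 / 1,022.4231 = 3.81073 half-year periods.
In years: 3.81073 / 2 = 1.90537 years.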